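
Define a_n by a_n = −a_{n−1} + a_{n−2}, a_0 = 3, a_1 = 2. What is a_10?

With companion matrix Q = [[−1, 1], [1, 0]], [a_n, a_{n−1}]ᵀ = Q·[a_{n−1}, a_{n−2}]ᵀ, so [a_10, a_9]ᵀ = Q⁹·[a_1, a_0]ᵀ.
Q⁹ = [[−55, 34], [34, −21]], giving [a_10, a_9]ᵀ = [[−8], [5]].

−8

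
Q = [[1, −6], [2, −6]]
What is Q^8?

tr Q = −5 and det Q = 6, so the characteristic polynomial is λ² − (−5)λ + (6) with roots −3 and −2.
Eigenvectors give P = [[−3, 2], [−2, 1]] with P⁻¹ = [[1, −2], [2, −3]], and Q = P·diag(−3, −2)·P⁻¹.
Then Q^8 = P·diag(6561, 256)·P⁻¹ = [[−19683, 512], [−13122, 256]] · [[1, −2], [2, −3]] = [[−18659, 37830], [−12610, 25476]].

[[−18659, 37830], [−12610, 25476]]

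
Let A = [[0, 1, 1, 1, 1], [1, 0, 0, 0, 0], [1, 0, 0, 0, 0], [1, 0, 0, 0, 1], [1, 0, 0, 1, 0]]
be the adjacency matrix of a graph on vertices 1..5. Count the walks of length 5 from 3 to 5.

The number of length-5 walks from vertex 3 to vertex 5 is entry (3,5) of A^5, where A is the adjacency matrix.
A^2 = [[4, 0, 0, 1, 1], [0, 1, 1, 1, 1], [0, 1, 1, 1, 1], [1, 1, 1, 2, 1], [1, 1, 1, 1, 2]]
A^3 = [[2, 4, 4, 5, 5], [4, 0, 0, 1, 1], [4, 0, 0, 1, 1], [5, 1, 1, 2, 3], [5, 1, 1, 3, 2]]
A^4 = [[18, 2, 2, 7, 7], [2, 4, 4, 5, 5], [2, 4, 4, 5, 5], [7, 5, 5, 8, 7], [7, 5, 5, 7, 8]]
A^5 = [[18, 18, 18, 25, 25], [18, 2, 2, 7, 7], [18, 2, 2, 7, 7], [25, 7, 7, 14, 15], [25, 7, 7, 15, 14]]

7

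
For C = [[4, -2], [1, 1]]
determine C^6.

tr C = 5 and det C = 6, so the characteristic polynomial is λ² − (5)λ + (6) with roots 2 and 3.
Eigenvectors give P = [[-1, 2], [-1, 1]] with P⁻¹ = [[1, -2], [1, -1]], and C = P·diag(2, 3)·P⁻¹.
Then C^6 = P·diag(64, 729)·P⁻¹ = [[-64, 1458], [-64, 729]] · [[1, -2], [1, -1]] = [[1394, -1330], [665, -601]].

[[1394, -1330], [665, -601]]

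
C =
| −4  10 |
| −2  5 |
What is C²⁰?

[[−4, 10], [−2, 5]]

C² = C (a projection; rank 1, trace 1), so C²⁰ = C.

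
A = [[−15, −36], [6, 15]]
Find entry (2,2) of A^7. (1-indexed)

10935

tr A = 0 and det A = −9, so the characteristic polynomial is λ² − (0)λ + (−9) with roots 3 and −3.
Eigenvectors give P = [[−2, 3], [1, −1]] with P⁻¹ = [[1, 3], [1, 2]], and A = P·diag(3, −3)·P⁻¹.
Then A^7 = P·diag(2187, −2187)·P⁻¹ = [[−4374, −6561], [2187, 2187]] · [[1, 3], [1, 2]] = [[−10935, −26244], [4374, 10935]].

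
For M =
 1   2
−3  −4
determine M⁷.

tr M = −3 and det M = 2, so the characteristic polynomial is λ² − (−3)λ + (2) with roots −1 and −2.
Eigenvectors give P = [[1, −2], [−1, 3]] with P⁻¹ = [[3, 2], [1, 1]], and M = P·diag(−1, −2)·P⁻¹.
Then M⁷ = P·diag(−1, −128)·P⁻¹ = [[−1, 256], [1, −384]] · [[3, 2], [1, 1]] = [[253, 254], [−381, −382]].

[[253, 254], [−381, −382]]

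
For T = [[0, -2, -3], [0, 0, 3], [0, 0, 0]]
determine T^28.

T is strictly triangular, hence nilpotent: T^3 = 0, so T^28 = 0.

[[0, 0, 0], [0, 0, 0], [0, 0, 0]]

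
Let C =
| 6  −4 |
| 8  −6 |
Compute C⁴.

[[16, 0], [0, 16]]

tr C = 0 and det C = −4, so the characteristic polynomial is λ² − (0)λ + (−4) with roots −2 and 2.
Eigenvectors give P = [[−1, 1], [−2, 1]] with P⁻¹ = [[1, −1], [2, −1]], and C = P·diag(−2, 2)·P⁻¹.
Then C⁴ = P·diag(16, 16)·P⁻¹ = [[−16, 16], [−32, 16]] · [[1, −1], [2, −1]] = [[16, 0], [0, 16]].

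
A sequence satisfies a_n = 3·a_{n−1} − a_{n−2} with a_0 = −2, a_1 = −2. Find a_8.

With companion matrix M = [[3, −1], [1, 0]], [a_n, a_{n−1}]ᵀ = M·[a_{n−1}, a_{n−2}]ᵀ, so [a_8, a_7]ᵀ = M⁷·[a_1, a_0]ᵀ.
M⁷ = [[987, −377], [377, −144]], giving [a_8, a_7]ᵀ = [[−1220], [−466]].

−1220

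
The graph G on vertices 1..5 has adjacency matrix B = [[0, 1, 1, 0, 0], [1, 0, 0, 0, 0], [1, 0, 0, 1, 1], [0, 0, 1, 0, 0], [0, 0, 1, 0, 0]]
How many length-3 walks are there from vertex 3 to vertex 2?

The number of length-3 walks from vertex 3 to vertex 2 is entry (3,2) of B³, where B is the adjacency matrix.
B² = [[2, 0, 0, 1, 1], [0, 1, 1, 0, 0], [0, 1, 3, 0, 0], [1, 0, 0, 1, 1], [1, 0, 0, 1, 1]]
B³ = [[0, 2, 4, 0, 0], [2, 0, 0, 1, 1], [4, 0, 0, 3, 3], [0, 1, 3, 0, 0], [0, 1, 3, 0, 0]]

0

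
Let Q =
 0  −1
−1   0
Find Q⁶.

[[1, 0], [0, 1]]

Q² = I (check: tr Q = 0 and det Q = −1), so Q⁶ = I since 6 is even.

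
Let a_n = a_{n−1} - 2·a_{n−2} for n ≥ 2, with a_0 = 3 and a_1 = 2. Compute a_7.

-16

With companion matrix T = [[1, -2], [1, 0]], [a_n, a_{n−1}]ᵀ = T·[a_{n−1}, a_{n−2}]ᵀ, so [a_7, a_6]ᵀ = T⁶·[a_1, a_0]ᵀ.
T⁶ = [[7, -10], [5, 2]], giving [a_7, a_6]ᵀ = [[-16], [16]].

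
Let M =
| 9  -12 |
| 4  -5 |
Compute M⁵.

[[969, -1452], [484, -725]]

tr M = 4 and det M = 3, so the characteristic polynomial is λ² − (4)λ + (3) with roots 1 and 3.
Eigenvectors give P = [[-3, 2], [-2, 1]] with P⁻¹ = [[1, -2], [2, -3]], and M = P·diag(1, 3)·P⁻¹.
Then M⁵ = P·diag(1, 243)·P⁻¹ = [[-3, 486], [-2, 243]] · [[1, -2], [2, -3]] = [[969, -1452], [484, -725]].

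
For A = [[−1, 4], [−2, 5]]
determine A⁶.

tr A = 4 and det A = 3, so the characteristic polynomial is λ² − (4)λ + (3) with roots 1 and 3.
Eigenvectors give P = [[2, −1], [1, −1]] with P⁻¹ = [[1, −1], [1, −2]], and A = P·diag(1, 3)·P⁻¹.
Then A⁶ = P·diag(1, 729)·P⁻¹ = [[2, −729], [1, −729]] · [[1, −1], [1, −2]] = [[−727, 1456], [−728, 1457]].

[[−727, 1456], [−728, 1457]]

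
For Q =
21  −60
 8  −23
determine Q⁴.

[[−399, 1200], [−160, 481]]

tr Q = −2 and det Q = −3, so the characteristic polynomial is λ² − (−2)λ + (−3) with roots −3 and 1.
Eigenvectors give P = [[−5, −3], [−2, −1]] with P⁻¹ = [[1, −3], [−2, 5]], and Q = P·diag(−3, 1)·P⁻¹.
Then Q⁴ = P·diag(81, 1)·P⁻¹ = [[−405, −3], [−162, −1]] · [[1, −3], [−2, 5]] = [[−399, 1200], [−160, 481]].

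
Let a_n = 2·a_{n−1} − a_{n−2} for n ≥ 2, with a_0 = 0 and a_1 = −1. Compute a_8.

With companion matrix M = [[2, −1], [1, 0]], [a_n, a_{n−1}]ᵀ = M·[a_{n−1}, a_{n−2}]ᵀ, so [a_8, a_7]ᵀ = M⁷·[a_1, a_0]ᵀ.
M⁷ = [[8, −7], [7, −6]], giving [a_8, a_7]ᵀ = [[−8], [−7]].

−8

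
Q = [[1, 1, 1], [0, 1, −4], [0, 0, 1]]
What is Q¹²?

Q = I + N where N = [[0, 1, 1], [0, 0, −4], [0, 0, 0]] is strictly upper-triangular, so N³ = 0.
(I + N)¹² = I + 12·N + 66·N² = [[1, 12, −252], [0, 1, −48], [0, 0, 1]].

[[1, 12, −252], [0, 1, −48], [0, 0, 1]]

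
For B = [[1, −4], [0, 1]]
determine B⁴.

B = I + N where N = [[0, −4], [0, 0]] is strictly upper-triangular, so N² = 0.
(I + N)⁴ = I + 4·N = [[1, −16], [0, 1]].

[[1, −16], [0, 1]]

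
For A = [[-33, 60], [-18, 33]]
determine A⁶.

tr A = 0 and det A = -9, so the characteristic polynomial is λ² − (0)λ + (-9) with roots 3 and -3.
Eigenvectors give P = [[-5, 2], [-3, 1]] with P⁻¹ = [[1, -2], [3, -5]], and A = P·diag(3, -3)·P⁻¹.
Then A⁶ = P·diag(729, 729)·P⁻¹ = [[-3645, 1458], [-2187, 729]] · [[1, -2], [3, -5]] = [[729, 0], [0, 729]].

[[729, 0], [0, 729]]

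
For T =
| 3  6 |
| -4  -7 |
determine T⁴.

tr T = -4 and det T = 3, so the characteristic polynomial is λ² − (-4)λ + (3) with roots -1 and -3.
Eigenvectors give P = [[3, -1], [-2, 1]] with P⁻¹ = [[1, 1], [2, 3]], and T = P·diag(-1, -3)·P⁻¹.
Then T⁴ = P·diag(1, 81)·P⁻¹ = [[3, -81], [-2, 81]] · [[1, 1], [2, 3]] = [[-159, -240], [160, 241]].

[[-159, -240], [160, 241]]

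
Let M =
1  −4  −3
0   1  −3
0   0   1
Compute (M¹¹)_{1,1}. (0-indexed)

M = I + N where N = [[0, −4, −3], [0, 0, −3], [0, 0, 0]] is strictly upper-triangular, so N³ = 0.
(I + N)¹¹ = I + 11·N + 55·N² = [[1, −44, 627], [0, 1, −33], [0, 0, 1]].

1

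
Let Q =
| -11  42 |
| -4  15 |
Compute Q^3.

[[-155, 546], [-52, 183]]

tr Q = 4 and det Q = 3, so the characteristic polynomial is λ² − (4)λ + (3) with roots 1 and 3.
Eigenvectors give P = [[-7, 3], [-2, 1]] with P⁻¹ = [[-1, 3], [-2, 7]], and Q = P·diag(1, 3)·P⁻¹.
Then Q^3 = P·diag(1, 27)·P⁻¹ = [[-7, 81], [-2, 27]] · [[-1, 3], [-2, 7]] = [[-155, 546], [-52, 183]].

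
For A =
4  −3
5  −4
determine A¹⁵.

[[4, −3], [5, −4]]

A² = I (check: tr A = 0 and det A = −1), so A¹⁵ = A since 15 is odd.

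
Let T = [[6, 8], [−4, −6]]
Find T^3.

[[24, 32], [−16, −24]]

tr T = 0 and det T = −4, so the characteristic polynomial is λ² − (0)λ + (−4) with roots −2 and 2.
Eigenvectors give P = [[−1, 2], [1, −1]] with P⁻¹ = [[1, 2], [1, 1]], and T = P·diag(−2, 2)·P⁻¹.
Then T^3 = P·diag(−8, 8)·P⁻¹ = [[8, 16], [−8, −8]] · [[1, 2], [1, 1]] = [[24, 32], [−16, −24]].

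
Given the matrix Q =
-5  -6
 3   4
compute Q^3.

[[-17, -18], [9, 10]]

tr Q = -1 and det Q = -2, so the characteristic polynomial is λ² − (-1)λ + (-2) with roots 1 and -2.
Eigenvectors give P = [[-1, 2], [1, -1]] with P⁻¹ = [[1, 2], [1, 1]], and Q = P·diag(1, -2)·P⁻¹.
Then Q^3 = P·diag(1, -8)·P⁻¹ = [[-1, -16], [1, 8]] · [[1, 2], [1, 1]] = [[-17, -18], [9, 10]].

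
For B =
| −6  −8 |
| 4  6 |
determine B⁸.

tr B = 0 and det B = −4, so the characteristic polynomial is λ² − (0)λ + (−4) with roots 2 and −2.
Eigenvectors give P = [[1, −2], [−1, 1]] with P⁻¹ = [[−1, −2], [−1, −1]], and B = P·diag(2, −2)·P⁻¹.
Then B⁸ = P·diag(256, 256)·P⁻¹ = [[256, −512], [−256, 256]] · [[−1, −2], [−1, −1]] = [[256, 0], [0, 256]].

[[256, 0], [0, 256]]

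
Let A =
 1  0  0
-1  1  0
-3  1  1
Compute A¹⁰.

A = I + N where N = [[0, 0, 0], [-1, 0, 0], [-3, 1, 0]] is strictly lower-triangular, so N³ = 0.
(I + N)¹⁰ = I + 10·N + 45·N² = [[1, 0, 0], [-10, 1, 0], [-75, 10, 1]].

[[1, 0, 0], [-10, 1, 0], [-75, 10, 1]]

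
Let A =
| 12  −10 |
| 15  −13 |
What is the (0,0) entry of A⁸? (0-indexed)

−12354

tr A = −1 and det A = −6, so the characteristic polynomial is λ² − (−1)λ + (−6) with roots 2 and −3.
Eigenvectors give P = [[−1, 2], [−1, 3]] with P⁻¹ = [[−3, 2], [−1, 1]], and A = P·diag(2, −3)·P⁻¹.
Then A⁸ = P·diag(256, 6561)·P⁻¹ = [[−256, 13122], [−256, 19683]] · [[−3, 2], [−1, 1]] = [[−12354, 12610], [−18915, 19171]].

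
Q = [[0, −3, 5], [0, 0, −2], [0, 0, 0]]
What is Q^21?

Q is strictly triangular, hence nilpotent: Q^3 = 0, so Q^21 = 0.

[[0, 0, 0], [0, 0, 0], [0, 0, 0]]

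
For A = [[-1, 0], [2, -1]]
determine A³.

[[-1, 0], [6, -1]]

A² = [[1, 0], [-4, 1]]
A³ = [[-1, 0], [6, -1]]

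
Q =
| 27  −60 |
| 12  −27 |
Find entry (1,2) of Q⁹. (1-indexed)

−393660

tr Q = 0 and det Q = −9, so the characteristic polynomial is λ² − (0)λ + (−9) with roots −3 and 3.
Eigenvectors give P = [[2, 5], [1, 2]] with P⁻¹ = [[−2, 5], [1, −2]], and Q = P·diag(−3, 3)·P⁻¹.
Then Q⁹ = P·diag(−19683, 19683)·P⁻¹ = [[−39366, 98415], [−19683, 39366]] · [[−2, 5], [1, −2]] = [[177147, −393660], [78732, −177147]].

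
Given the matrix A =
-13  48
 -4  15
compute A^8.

[[-19679, 78720], [-6560, 26241]]

tr A = 2 and det A = -3, so the characteristic polynomial is λ² − (2)λ + (-3) with roots 3 and -1.
Eigenvectors give P = [[3, 4], [1, 1]] with P⁻¹ = [[-1, 4], [1, -3]], and A = P·diag(3, -1)·P⁻¹.
Then A^8 = P·diag(6561, 1)·P⁻¹ = [[19683, 4], [6561, 1]] · [[-1, 4], [1, -3]] = [[-19679, 78720], [-6560, 26241]].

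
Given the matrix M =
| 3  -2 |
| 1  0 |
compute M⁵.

tr M = 3 and det M = 2, so the characteristic polynomial is λ² − (3)λ + (2) with roots 2 and 1.
Eigenvectors give P = [[2, -1], [1, -1]] with P⁻¹ = [[1, -1], [1, -2]], and M = P·diag(2, 1)·P⁻¹.
Then M⁵ = P·diag(32, 1)·P⁻¹ = [[64, -1], [32, -1]] · [[1, -1], [1, -2]] = [[63, -62], [31, -30]].

[[63, -62], [31, -30]]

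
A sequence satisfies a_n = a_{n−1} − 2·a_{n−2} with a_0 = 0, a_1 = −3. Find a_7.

−21

With companion matrix M = [[1, −2], [1, 0]], [a_n, a_{n−1}]ᵀ = M·[a_{n−1}, a_{n−2}]ᵀ, so [a_7, a_6]ᵀ = M⁶·[a_1, a_0]ᵀ.
M⁶ = [[7, −10], [5, 2]], giving [a_7, a_6]ᵀ = [[−21], [−15]].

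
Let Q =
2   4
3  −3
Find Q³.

[[20, 76], [57, −75]]

Q² = [[16, −4], [−3, 21]]
Q³ = [[20, 76], [57, −75]]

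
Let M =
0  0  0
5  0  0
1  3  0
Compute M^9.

M is strictly triangular, hence nilpotent: M^3 = 0, so M^9 = 0.

[[0, 0, 0], [0, 0, 0], [0, 0, 0]]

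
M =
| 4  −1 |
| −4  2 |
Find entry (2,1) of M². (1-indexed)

−24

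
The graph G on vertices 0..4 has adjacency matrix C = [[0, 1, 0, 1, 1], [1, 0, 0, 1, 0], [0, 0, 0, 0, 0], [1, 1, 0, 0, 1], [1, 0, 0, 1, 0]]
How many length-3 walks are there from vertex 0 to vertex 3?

5

The number of length-3 walks from vertex 0 to vertex 3 is entry (0,3) of C³, where C is the adjacency matrix.
C² = [[3, 1, 0, 2, 1], [1, 2, 0, 1, 2], [0, 0, 0, 0, 0], [2, 1, 0, 3, 1], [1, 2, 0, 1, 2]]
C³ = [[4, 5, 0, 5, 5], [5, 2, 0, 5, 2], [0, 0, 0, 0, 0], [5, 5, 0, 4, 5], [5, 2, 0, 5, 2]]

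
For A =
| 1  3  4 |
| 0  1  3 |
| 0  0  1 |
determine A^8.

[[1, 24, 284], [0, 1, 24], [0, 0, 1]]

A = I + N where N = [[0, 3, 4], [0, 0, 3], [0, 0, 0]] is strictly upper-triangular, so N^3 = 0.
(I + N)^8 = I + 8·N + 28·N^2 = [[1, 24, 284], [0, 1, 24], [0, 0, 1]].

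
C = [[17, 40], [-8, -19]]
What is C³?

[[113, 280], [-56, -139]]

tr C = -2 and det C = -3, so the characteristic polynomial is λ² − (-2)λ + (-3) with roots -3 and 1.
Eigenvectors give P = [[-2, 5], [1, -2]] with P⁻¹ = [[2, 5], [1, 2]], and C = P·diag(-3, 1)·P⁻¹.
Then C³ = P·diag(-27, 1)·P⁻¹ = [[54, 5], [-27, -2]] · [[2, 5], [1, 2]] = [[113, 280], [-56, -139]].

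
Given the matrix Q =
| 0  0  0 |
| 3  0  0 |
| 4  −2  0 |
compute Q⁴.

Q is strictly triangular, hence nilpotent: Q³ = 0, so Q⁴ = 0.

[[0, 0, 0], [0, 0, 0], [0, 0, 0]]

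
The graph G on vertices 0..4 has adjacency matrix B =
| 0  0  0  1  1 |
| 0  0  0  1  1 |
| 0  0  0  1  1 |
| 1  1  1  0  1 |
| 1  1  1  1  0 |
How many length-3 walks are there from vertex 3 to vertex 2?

7

The number of length-3 walks from vertex 3 to vertex 2 is entry (3,2) of B³, where B is the adjacency matrix.
B² = [[2, 2, 2, 1, 1], [2, 2, 2, 1, 1], [2, 2, 2, 1, 1], [1, 1, 1, 4, 3], [1, 1, 1, 3, 4]]
B³ = [[2, 2, 2, 7, 7], [2, 2, 2, 7, 7], [2, 2, 2, 7, 7], [7, 7, 7, 6, 7], [7, 7, 7, 7, 6]]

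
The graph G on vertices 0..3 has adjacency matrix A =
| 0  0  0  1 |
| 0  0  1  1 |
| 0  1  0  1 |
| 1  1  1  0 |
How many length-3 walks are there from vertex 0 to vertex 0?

0

The number of length-3 walks from vertex 0 to vertex 0 is entry (0,0) of A³, where A is the adjacency matrix.
A² = [[1, 1, 1, 0], [1, 2, 1, 1], [1, 1, 2, 1], [0, 1, 1, 3]]
A³ = [[0, 1, 1, 3], [1, 2, 3, 4], [1, 3, 2, 4], [3, 4, 4, 2]]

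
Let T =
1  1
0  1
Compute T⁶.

T = I + N where N = [[0, 1], [0, 0]] is strictly upper-triangular, so N² = 0.
(I + N)⁶ = I + 6·N = [[1, 6], [0, 1]].

[[1, 6], [0, 1]]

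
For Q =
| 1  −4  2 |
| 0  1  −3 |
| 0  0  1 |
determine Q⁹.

[[1, −36, 450], [0, 1, −27], [0, 0, 1]]

Q = I + N where N = [[0, −4, 2], [0, 0, −3], [0, 0, 0]] is strictly upper-triangular, so N³ = 0.
(I + N)⁹ = I + 9·N + 36·N² = [[1, −36, 450], [0, 1, −27], [0, 0, 1]].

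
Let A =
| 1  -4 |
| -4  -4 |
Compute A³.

A² = [[17, 12], [12, 32]]
A³ = [[-31, -116], [-116, -176]]

[[-31, -116], [-116, -176]]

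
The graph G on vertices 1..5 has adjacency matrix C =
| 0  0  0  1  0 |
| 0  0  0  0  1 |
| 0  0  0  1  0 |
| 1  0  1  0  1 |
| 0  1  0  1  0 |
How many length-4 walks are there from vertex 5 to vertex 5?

The number of length-4 walks from vertex 5 to vertex 5 is entry (5,5) of C⁴, where C is the adjacency matrix.
C² = [[1, 0, 1, 0, 1], [0, 1, 0, 1, 0], [1, 0, 1, 0, 1], [0, 1, 0, 3, 0], [1, 0, 1, 0, 2]]
C³ = [[0, 1, 0, 3, 0], [1, 0, 1, 0, 2], [0, 1, 0, 3, 0], [3, 0, 3, 0, 4], [0, 2, 0, 4, 0]]
C⁴ = [[3, 0, 3, 0, 4], [0, 2, 0, 4, 0], [3, 0, 3, 0, 4], [0, 4, 0, 10, 0], [4, 0, 4, 0, 6]]

6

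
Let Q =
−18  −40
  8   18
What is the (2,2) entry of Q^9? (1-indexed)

4608

tr Q = 0 and det Q = −4, so the characteristic polynomial is λ² − (0)λ + (−4) with roots 2 and −2.
Eigenvectors give P = [[−2, 5], [1, −2]] with P⁻¹ = [[2, 5], [1, 2]], and Q = P·diag(2, −2)·P⁻¹.
Then Q^9 = P·diag(512, −512)·P⁻¹ = [[−1024, −2560], [512, 1024]] · [[2, 5], [1, 2]] = [[−4608, −10240], [2048, 4608]].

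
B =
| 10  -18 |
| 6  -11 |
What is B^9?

[[1540, -3078], [1026, -2051]]

tr B = -1 and det B = -2, so the characteristic polynomial is λ² − (-1)λ + (-2) with roots 1 and -2.
Eigenvectors give P = [[-2, -3], [-1, -2]] with P⁻¹ = [[-2, 3], [1, -2]], and B = P·diag(1, -2)·P⁻¹.
Then B^9 = P·diag(1, -512)·P⁻¹ = [[-2, 1536], [-1, 1024]] · [[-2, 3], [1, -2]] = [[1540, -3078], [1026, -2051]].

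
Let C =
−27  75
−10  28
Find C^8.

tr C = 1 and det C = −6, so the characteristic polynomial is λ² − (1)λ + (−6) with roots −2 and 3.
Eigenvectors give P = [[3, −5], [1, −2]] with P⁻¹ = [[2, −5], [1, −3]], and C = P·diag(−2, 3)·P⁻¹.
Then C^8 = P·diag(256, 6561)·P⁻¹ = [[768, −32805], [256, −13122]] · [[2, −5], [1, −3]] = [[−31269, 94575], [−12610, 38086]].

[[−31269, 94575], [−12610, 38086]]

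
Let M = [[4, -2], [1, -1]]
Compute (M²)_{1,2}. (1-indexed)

-6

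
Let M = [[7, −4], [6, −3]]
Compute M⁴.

tr M = 4 and det M = 3, so the characteristic polynomial is λ² − (4)λ + (3) with roots 1 and 3.
Eigenvectors give P = [[−2, 1], [−3, 1]] with P⁻¹ = [[1, −1], [3, −2]], and M = P·diag(1, 3)·P⁻¹.
Then M⁴ = P·diag(1, 81)·P⁻¹ = [[−2, 81], [−3, 81]] · [[1, −1], [3, −2]] = [[241, −160], [240, −159]].

[[241, −160], [240, −159]]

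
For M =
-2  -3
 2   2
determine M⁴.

M² = [[-2, 0], [0, -2]]
M³ = [[4, 6], [-4, -4]]
M⁴ = [[4, 0], [0, 4]]

[[4, 0], [0, 4]]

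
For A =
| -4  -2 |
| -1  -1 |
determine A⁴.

A² = [[18, 10], [5, 3]]
A³ = [[-82, -46], [-23, -13]]
A⁴ = [[374, 210], [105, 59]]

[[374, 210], [105, 59]]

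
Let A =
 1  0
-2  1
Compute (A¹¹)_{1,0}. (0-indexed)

-22

A = I + N where N = [[0, 0], [-2, 0]] is strictly lower-triangular, so N² = 0.
(I + N)¹¹ = I + 11·N = [[1, 0], [-22, 1]].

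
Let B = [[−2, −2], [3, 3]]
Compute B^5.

[[−2, −2], [3, 3]]

B² = B (a projection; rank 1, trace 1), so B^5 = B.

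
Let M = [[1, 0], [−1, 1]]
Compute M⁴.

M = I + N where N = [[0, 0], [−1, 0]] is strictly lower-triangular, so N² = 0.
(I + N)⁴ = I + 4·N = [[1, 0], [−4, 1]].

[[1, 0], [−4, 1]]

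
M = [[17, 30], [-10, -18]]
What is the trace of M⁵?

tr M = -1 and det M = -6, so the characteristic polynomial is λ² − (-1)λ + (-6) with roots -3 and 2.
Eigenvectors give P = [[3, 2], [-2, -1]] with P⁻¹ = [[-1, -2], [2, 3]], and M = P·diag(-3, 2)·P⁻¹.
Then M⁵ = P·diag(-243, 32)·P⁻¹ = [[-729, 64], [486, -32]] · [[-1, -2], [2, 3]] = [[857, 1650], [-550, -1068]].

-211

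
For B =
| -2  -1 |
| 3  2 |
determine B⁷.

[[-2, -1], [3, 2]]

B² = I (check: tr B = 0 and det B = -1), so B⁷ = B since 7 is odd.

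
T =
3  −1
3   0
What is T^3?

T^2 = [[6, −3], [9, −3]]
T^3 = [[9, −6], [18, −9]]

[[9, −6], [18, −9]]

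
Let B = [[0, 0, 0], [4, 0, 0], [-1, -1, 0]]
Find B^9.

[[0, 0, 0], [0, 0, 0], [0, 0, 0]]

B is strictly triangular, hence nilpotent: B^3 = 0, so B^9 = 0.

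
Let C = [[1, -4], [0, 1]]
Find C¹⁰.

[[1, -40], [0, 1]]

C = I + N where N = [[0, -4], [0, 0]] is strictly upper-triangular, so N² = 0.
(I + N)¹⁰ = I + 10·N = [[1, -40], [0, 1]].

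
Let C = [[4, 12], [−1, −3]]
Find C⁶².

C² = C (a projection; rank 1, trace 1), so C⁶² = C.

[[4, 12], [−1, −3]]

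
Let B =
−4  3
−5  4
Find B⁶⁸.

[[1, 0], [0, 1]]

B² = I (check: tr B = 0 and det B = −1), so B⁶⁸ = I since 68 is even.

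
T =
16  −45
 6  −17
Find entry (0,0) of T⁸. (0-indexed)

−1274

tr T = −1 and det T = −2, so the characteristic polynomial is λ² − (−1)λ + (−2) with roots −2 and 1.
Eigenvectors give P = [[−5, 3], [−2, 1]] with P⁻¹ = [[1, −3], [2, −5]], and T = P·diag(−2, 1)·P⁻¹.
Then T⁸ = P·diag(256, 1)·P⁻¹ = [[−1280, 3], [−512, 1]] · [[1, −3], [2, −5]] = [[−1274, 3825], [−510, 1531]].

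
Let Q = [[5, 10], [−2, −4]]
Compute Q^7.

[[5, 10], [−2, −4]]

Q² = Q (a projection; rank 1, trace 1), so Q^7 = Q.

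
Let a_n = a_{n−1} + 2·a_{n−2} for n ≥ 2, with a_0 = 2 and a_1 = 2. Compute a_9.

682

With companion matrix A = [[1, 2], [1, 0]], [a_n, a_{n−1}]ᵀ = A·[a_{n−1}, a_{n−2}]ᵀ, so [a_9, a_8]ᵀ = A^8·[a_1, a_0]ᵀ.
A^8 = [[171, 170], [85, 86]], giving [a_9, a_8]ᵀ = [[682], [342]].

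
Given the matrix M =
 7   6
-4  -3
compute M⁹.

[[59047, 59046], [-39364, -39363]]

tr M = 4 and det M = 3, so the characteristic polynomial is λ² − (4)λ + (3) with roots 3 and 1.
Eigenvectors give P = [[-3, 1], [2, -1]] with P⁻¹ = [[-1, -1], [-2, -3]], and M = P·diag(3, 1)·P⁻¹.
Then M⁹ = P·diag(19683, 1)·P⁻¹ = [[-59049, 1], [39366, -1]] · [[-1, -1], [-2, -3]] = [[59047, 59046], [-39364, -39363]].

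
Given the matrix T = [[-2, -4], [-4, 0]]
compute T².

[[20, 8], [8, 16]]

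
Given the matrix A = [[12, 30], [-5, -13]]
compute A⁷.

[[4758, 13890], [-2315, -6817]]

tr A = -1 and det A = -6, so the characteristic polynomial is λ² − (-1)λ + (-6) with roots 2 and -3.
Eigenvectors give P = [[-3, -2], [1, 1]] with P⁻¹ = [[-1, -2], [1, 3]], and A = P·diag(2, -3)·P⁻¹.
Then A⁷ = P·diag(128, -2187)·P⁻¹ = [[-384, 4374], [128, -2187]] · [[-1, -2], [1, 3]] = [[4758, 13890], [-2315, -6817]].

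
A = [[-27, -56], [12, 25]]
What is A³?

tr A = -2 and det A = -3, so the characteristic polynomial is λ² − (-2)λ + (-3) with roots 1 and -3.
Eigenvectors give P = [[2, 7], [-1, -3]] with P⁻¹ = [[-3, -7], [1, 2]], and A = P·diag(1, -3)·P⁻¹.
Then A³ = P·diag(1, -27)·P⁻¹ = [[2, -189], [-1, 81]] · [[-3, -7], [1, 2]] = [[-195, -392], [84, 169]].

[[-195, -392], [84, 169]]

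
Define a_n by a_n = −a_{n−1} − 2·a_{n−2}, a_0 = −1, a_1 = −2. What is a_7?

With companion matrix M = [[−1, −2], [1, 0]], [a_n, a_{n−1}]ᵀ = M·[a_{n−1}, a_{n−2}]ᵀ, so [a_7, a_6]ᵀ = M^6·[a_1, a_0]ᵀ.
M^6 = [[7, 10], [−5, 2]], giving [a_7, a_6]ᵀ = [[−24], [8]].

−24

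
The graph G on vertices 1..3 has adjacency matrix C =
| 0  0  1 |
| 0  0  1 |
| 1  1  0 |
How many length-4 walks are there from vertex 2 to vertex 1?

The number of length-4 walks from vertex 2 to vertex 1 is entry (2,1) of C^4, where C is the adjacency matrix.
C^2 = [[1, 1, 0], [1, 1, 0], [0, 0, 2]]
C^3 = [[0, 0, 2], [0, 0, 2], [2, 2, 0]]
C^4 = [[2, 2, 0], [2, 2, 0], [0, 0, 4]]

2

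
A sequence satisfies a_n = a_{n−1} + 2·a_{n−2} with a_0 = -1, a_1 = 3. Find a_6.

41

With companion matrix T = [[1, 2], [1, 0]], [a_n, a_{n−1}]ᵀ = T·[a_{n−1}, a_{n−2}]ᵀ, so [a_6, a_5]ᵀ = T^5·[a_1, a_0]ᵀ.
T^5 = [[21, 22], [11, 10]], giving [a_6, a_5]ᵀ = [[41], [23]].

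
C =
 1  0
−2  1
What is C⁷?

[[1, 0], [−14, 1]]

C = I + N where N = [[0, 0], [−2, 0]] is strictly lower-triangular, so N² = 0.
(I + N)⁷ = I + 7·N = [[1, 0], [−14, 1]].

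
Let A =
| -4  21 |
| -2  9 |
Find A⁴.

[[-374, 1365], [-130, 471]]

tr A = 5 and det A = 6, so the characteristic polynomial is λ² − (5)λ + (6) with roots 3 and 2.
Eigenvectors give P = [[3, 7], [1, 2]] with P⁻¹ = [[-2, 7], [1, -3]], and A = P·diag(3, 2)·P⁻¹.
Then A⁴ = P·diag(81, 16)·P⁻¹ = [[243, 112], [81, 32]] · [[-2, 7], [1, -3]] = [[-374, 1365], [-130, 471]].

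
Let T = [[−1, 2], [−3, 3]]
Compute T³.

T² = [[−5, 4], [−6, 3]]
T³ = [[−7, 2], [−3, −3]]

[[−7, 2], [−3, −3]]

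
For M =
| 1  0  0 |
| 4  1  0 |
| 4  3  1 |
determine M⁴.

M = I + N where N = [[0, 0, 0], [4, 0, 0], [4, 3, 0]] is strictly lower-triangular, so N³ = 0.
(I + N)⁴ = I + 4·N + 6·N² = [[1, 0, 0], [16, 1, 0], [88, 12, 1]].

[[1, 0, 0], [16, 1, 0], [88, 12, 1]]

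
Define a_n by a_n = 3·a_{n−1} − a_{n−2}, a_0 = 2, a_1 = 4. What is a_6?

466

With companion matrix C = [[3, −1], [1, 0]], [a_n, a_{n−1}]ᵀ = C·[a_{n−1}, a_{n−2}]ᵀ, so [a_6, a_5]ᵀ = C⁵·[a_1, a_0]ᵀ.
C⁵ = [[144, −55], [55, −21]], giving [a_6, a_5]ᵀ = [[466], [178]].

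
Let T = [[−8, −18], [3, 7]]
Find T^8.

tr T = −1 and det T = −2, so the characteristic polynomial is λ² − (−1)λ + (−2) with roots −2 and 1.
Eigenvectors give P = [[3, −2], [−1, 1]] with P⁻¹ = [[1, 2], [1, 3]], and T = P·diag(−2, 1)·P⁻¹.
Then T^8 = P·diag(256, 1)·P⁻¹ = [[768, −2], [−256, 1]] · [[1, 2], [1, 3]] = [[766, 1530], [−255, −509]].

[[766, 1530], [−255, −509]]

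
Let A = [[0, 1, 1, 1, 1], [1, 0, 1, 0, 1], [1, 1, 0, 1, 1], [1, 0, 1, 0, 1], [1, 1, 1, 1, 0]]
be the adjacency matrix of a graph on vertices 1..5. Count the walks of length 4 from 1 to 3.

The number of length-4 walks from vertex 1 to vertex 3 is entry (1,3) of A⁴, where A is the adjacency matrix.
A² = [[4, 2, 3, 2, 3], [2, 3, 2, 3, 2], [3, 2, 4, 2, 3], [2, 3, 2, 3, 2], [3, 2, 3, 2, 4]]
A³ = [[10, 10, 11, 10, 11], [10, 6, 10, 6, 10], [11, 10, 10, 10, 11], [10, 6, 10, 6, 10], [11, 10, 11, 10, 10]]
A⁴ = [[42, 32, 41, 32, 41], [32, 30, 32, 30, 32], [41, 32, 42, 32, 41], [32, 30, 32, 30, 32], [41, 32, 41, 32, 42]]

41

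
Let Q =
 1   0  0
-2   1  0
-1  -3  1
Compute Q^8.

[[1, 0, 0], [-16, 1, 0], [160, -24, 1]]

Q = I + N where N = [[0, 0, 0], [-2, 0, 0], [-1, -3, 0]] is strictly lower-triangular, so N^3 = 0.
(I + N)^8 = I + 8·N + 28·N^2 = [[1, 0, 0], [-16, 1, 0], [160, -24, 1]].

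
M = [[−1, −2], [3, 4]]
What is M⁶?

[[−125, −126], [189, 190]]

tr M = 3 and det M = 2, so the characteristic polynomial is λ² − (3)λ + (2) with roots 1 and 2.
Eigenvectors give P = [[1, 2], [−1, −3]] with P⁻¹ = [[3, 2], [−1, −1]], and M = P·diag(1, 2)·P⁻¹.
Then M⁶ = P·diag(1, 64)·P⁻¹ = [[1, 128], [−1, −192]] · [[3, 2], [−1, −1]] = [[−125, −126], [189, 190]].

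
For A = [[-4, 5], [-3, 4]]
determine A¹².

A² = I (check: tr A = 0 and det A = -1), so A¹² = I since 12 is even.

[[1, 0], [0, 1]]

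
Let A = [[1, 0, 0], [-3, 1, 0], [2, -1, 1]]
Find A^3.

A = I + N where N = [[0, 0, 0], [-3, 0, 0], [2, -1, 0]] is strictly lower-triangular, so N^3 = 0.
(I + N)^3 = I + 3·N + 3·N^2 = [[1, 0, 0], [-9, 1, 0], [15, -3, 1]].

[[1, 0, 0], [-9, 1, 0], [15, -3, 1]]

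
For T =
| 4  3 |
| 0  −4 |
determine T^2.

[[16, 0], [0, 16]]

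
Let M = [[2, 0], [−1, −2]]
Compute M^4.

M^2 = [[4, 0], [0, 4]]
M^3 = [[8, 0], [−4, −8]]
M^4 = [[16, 0], [0, 16]]

[[16, 0], [0, 16]]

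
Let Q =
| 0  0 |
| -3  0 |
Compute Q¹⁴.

Q is strictly triangular, hence nilpotent: Q² = 0, so Q¹⁴ = 0.

[[0, 0], [0, 0]]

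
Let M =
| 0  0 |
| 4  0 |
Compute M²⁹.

M is strictly triangular, hence nilpotent: M² = 0, so M²⁹ = 0.

[[0, 0], [0, 0]]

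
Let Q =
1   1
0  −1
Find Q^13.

[[1, 1], [0, −1]]

Q² = I (check: tr Q = 0 and det Q = −1), so Q^13 = Q since 13 is odd.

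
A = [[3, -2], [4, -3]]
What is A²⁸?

A² = I (check: tr A = 0 and det A = -1), so A²⁸ = I since 28 is even.

[[1, 0], [0, 1]]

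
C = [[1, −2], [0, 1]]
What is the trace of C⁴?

C = I + N where N = [[0, −2], [0, 0]] is strictly upper-triangular, so N² = 0.
(I + N)⁴ = I + 4·N = [[1, −8], [0, 1]].

2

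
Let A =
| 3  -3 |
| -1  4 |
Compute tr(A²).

31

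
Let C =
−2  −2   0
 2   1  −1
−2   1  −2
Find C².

[[0, 2, 2], [0, −4, 1], [10, 3, 3]]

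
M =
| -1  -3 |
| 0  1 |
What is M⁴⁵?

[[-1, -3], [0, 1]]

M² = I (check: tr M = 0 and det M = -1), so M⁴⁵ = M since 45 is odd.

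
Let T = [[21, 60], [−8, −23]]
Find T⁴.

[[−399, −1200], [160, 481]]

tr T = −2 and det T = −3, so the characteristic polynomial is λ² − (−2)λ + (−3) with roots −3 and 1.
Eigenvectors give P = [[5, −3], [−2, 1]] with P⁻¹ = [[−1, −3], [−2, −5]], and T = P·diag(−3, 1)·P⁻¹.
Then T⁴ = P·diag(81, 1)·P⁻¹ = [[405, −3], [−162, 1]] · [[−1, −3], [−2, −5]] = [[−399, −1200], [160, 481]].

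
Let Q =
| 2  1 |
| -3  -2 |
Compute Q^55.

Q² = I (check: tr Q = 0 and det Q = -1), so Q^55 = Q since 55 is odd.

[[2, 1], [-3, -2]]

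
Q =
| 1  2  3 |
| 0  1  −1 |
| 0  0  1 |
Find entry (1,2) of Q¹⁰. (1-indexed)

Q = I + N where N = [[0, 2, 3], [0, 0, −1], [0, 0, 0]] is strictly upper-triangular, so N³ = 0.
(I + N)¹⁰ = I + 10·N + 45·N² = [[1, 20, −60], [0, 1, −10], [0, 0, 1]].

20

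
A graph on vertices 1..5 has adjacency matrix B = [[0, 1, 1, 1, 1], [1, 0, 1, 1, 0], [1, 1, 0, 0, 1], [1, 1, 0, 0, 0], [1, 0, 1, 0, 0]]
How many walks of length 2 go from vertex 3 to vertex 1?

2

The number of length-2 walks from vertex 3 to vertex 1 is entry (3,1) of B², where B is the adjacency matrix.
B² = [[4, 2, 2, 1, 1], [2, 3, 1, 1, 2], [2, 1, 3, 2, 1], [1, 1, 2, 2, 1], [1, 2, 1, 1, 2]]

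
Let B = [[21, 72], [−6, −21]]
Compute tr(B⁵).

0

tr B = 0 and det B = −9, so the characteristic polynomial is λ² − (0)λ + (−9) with roots 3 and −3.
Eigenvectors give P = [[4, −3], [−1, 1]] with P⁻¹ = [[1, 3], [1, 4]], and B = P·diag(3, −3)·P⁻¹.
Then B⁵ = P·diag(243, −243)·P⁻¹ = [[972, 729], [−243, −243]] · [[1, 3], [1, 4]] = [[1701, 5832], [−486, −1701]].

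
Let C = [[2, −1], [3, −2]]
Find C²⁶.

[[1, 0], [0, 1]]

C² = I (check: tr C = 0 and det C = −1), so C²⁶ = I since 26 is even.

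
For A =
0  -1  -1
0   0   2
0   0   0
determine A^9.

[[0, 0, 0], [0, 0, 0], [0, 0, 0]]

A is strictly triangular, hence nilpotent: A^3 = 0, so A^9 = 0.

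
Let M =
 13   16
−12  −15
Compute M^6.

tr M = −2 and det M = −3, so the characteristic polynomial is λ² − (−2)λ + (−3) with roots 1 and −3.
Eigenvectors give P = [[4, −1], [−3, 1]] with P⁻¹ = [[1, 1], [3, 4]], and M = P·diag(1, −3)·P⁻¹.
Then M^6 = P·diag(1, 729)·P⁻¹ = [[4, −729], [−3, 729]] · [[1, 1], [3, 4]] = [[−2183, −2912], [2184, 2913]].

[[−2183, −2912], [2184, 2913]]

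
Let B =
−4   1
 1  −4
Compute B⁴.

[[353, −272], [−272, 353]]

B² = [[17, −8], [−8, 17]]
B³ = [[−76, 49], [49, −76]]
B⁴ = [[353, −272], [−272, 353]]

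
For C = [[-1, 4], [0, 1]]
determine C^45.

[[-1, 4], [0, 1]]

C² = I (check: tr C = 0 and det C = -1), so C^45 = C since 45 is odd.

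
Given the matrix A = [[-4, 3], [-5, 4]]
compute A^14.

A² = I (check: tr A = 0 and det A = -1), so A^14 = I since 14 is even.

[[1, 0], [0, 1]]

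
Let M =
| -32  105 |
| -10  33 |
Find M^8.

[[-37574, 132405], [-12610, 44391]]

tr M = 1 and det M = -6, so the characteristic polynomial is λ² − (1)λ + (-6) with roots -2 and 3.
Eigenvectors give P = [[7, 3], [2, 1]] with P⁻¹ = [[1, -3], [-2, 7]], and M = P·diag(-2, 3)·P⁻¹.
Then M^8 = P·diag(256, 6561)·P⁻¹ = [[1792, 19683], [512, 6561]] · [[1, -3], [-2, 7]] = [[-37574, 132405], [-12610, 44391]].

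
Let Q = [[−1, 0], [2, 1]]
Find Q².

[[1, 0], [0, 1]]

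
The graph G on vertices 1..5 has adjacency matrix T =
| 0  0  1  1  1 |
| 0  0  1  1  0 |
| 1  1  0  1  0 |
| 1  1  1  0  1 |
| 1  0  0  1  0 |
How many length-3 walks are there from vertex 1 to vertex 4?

7

The number of length-3 walks from vertex 1 to vertex 4 is entry (1,4) of T^3, where T is the adjacency matrix.
T^2 = [[3, 2, 1, 2, 1], [2, 2, 1, 1, 1], [1, 1, 3, 2, 2], [2, 1, 2, 4, 1], [1, 1, 2, 1, 2]]
T^3 = [[4, 3, 7, 7, 5], [3, 2, 5, 6, 3], [7, 5, 4, 7, 3], [7, 6, 7, 6, 6], [5, 3, 3, 6, 2]]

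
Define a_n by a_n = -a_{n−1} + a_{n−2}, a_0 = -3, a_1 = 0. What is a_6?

-15

With companion matrix Q = [[-1, 1], [1, 0]], [a_n, a_{n−1}]ᵀ = Q·[a_{n−1}, a_{n−2}]ᵀ, so [a_6, a_5]ᵀ = Q⁵·[a_1, a_0]ᵀ.
Q⁵ = [[-8, 5], [5, -3]], giving [a_6, a_5]ᵀ = [[-15], [9]].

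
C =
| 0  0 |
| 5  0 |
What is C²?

C is strictly triangular, hence nilpotent: C² = 0, so C² = 0.

[[0, 0], [0, 0]]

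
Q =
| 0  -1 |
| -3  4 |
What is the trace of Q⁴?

466

Q² = [[3, -4], [-12, 19]]
Q³ = [[12, -19], [-57, 88]]
Q⁴ = [[57, -88], [-264, 409]]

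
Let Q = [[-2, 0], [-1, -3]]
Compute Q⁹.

tr Q = -5 and det Q = 6, so the characteristic polynomial is λ² − (-5)λ + (6) with roots -2 and -3.
Eigenvectors give P = [[-1, 0], [1, -1]] with P⁻¹ = [[-1, 0], [-1, -1]], and Q = P·diag(-2, -3)·P⁻¹.
Then Q⁹ = P·diag(-512, -19683)·P⁻¹ = [[512, 0], [-512, 19683]] · [[-1, 0], [-1, -1]] = [[-512, 0], [-19171, -19683]].

[[-512, 0], [-19171, -19683]]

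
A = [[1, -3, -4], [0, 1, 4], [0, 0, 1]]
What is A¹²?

A = I + N where N = [[0, -3, -4], [0, 0, 4], [0, 0, 0]] is strictly upper-triangular, so N³ = 0.
(I + N)¹² = I + 12·N + 66·N² = [[1, -36, -840], [0, 1, 48], [0, 0, 1]].

[[1, -36, -840], [0, 1, 48], [0, 0, 1]]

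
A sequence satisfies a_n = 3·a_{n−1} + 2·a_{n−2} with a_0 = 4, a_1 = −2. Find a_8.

1546

With companion matrix M = [[3, 2], [1, 0]], [a_n, a_{n−1}]ᵀ = M·[a_{n−1}, a_{n−2}]ᵀ, so [a_8, a_7]ᵀ = M⁷·[a_1, a_0]ᵀ.
M⁷ = [[6279, 3526], [1763, 990]], giving [a_8, a_7]ᵀ = [[1546], [434]].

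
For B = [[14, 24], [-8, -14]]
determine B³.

[[56, 96], [-32, -56]]

tr B = 0 and det B = -4, so the characteristic polynomial is λ² − (0)λ + (-4) with roots 2 and -2.
Eigenvectors give P = [[-2, -3], [1, 2]] with P⁻¹ = [[-2, -3], [1, 2]], and B = P·diag(2, -2)·P⁻¹.
Then B³ = P·diag(8, -8)·P⁻¹ = [[-16, 24], [8, -16]] · [[-2, -3], [1, 2]] = [[56, 96], [-32, -56]].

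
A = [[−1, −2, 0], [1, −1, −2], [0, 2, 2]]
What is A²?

[[−1, 4, 4], [−2, −5, −2], [2, 2, 0]]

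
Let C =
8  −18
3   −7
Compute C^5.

[[98, −198], [33, −67]]

tr C = 1 and det C = −2, so the characteristic polynomial is λ² − (1)λ + (−2) with roots −1 and 2.
Eigenvectors give P = [[2, −3], [1, −1]] with P⁻¹ = [[−1, 3], [−1, 2]], and C = P·diag(−1, 2)·P⁻¹.
Then C^5 = P·diag(−1, 32)·P⁻¹ = [[−2, −96], [−1, −32]] · [[−1, 3], [−1, 2]] = [[98, −198], [33, −67]].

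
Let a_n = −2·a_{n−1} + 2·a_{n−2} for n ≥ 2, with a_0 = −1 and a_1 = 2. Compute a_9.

6688

With companion matrix T = [[−2, 2], [1, 0]], [a_n, a_{n−1}]ᵀ = T·[a_{n−1}, a_{n−2}]ᵀ, so [a_9, a_8]ᵀ = T⁸·[a_1, a_0]ᵀ.
T⁸ = [[2448, −1792], [−896, 656]], giving [a_9, a_8]ᵀ = [[6688], [−2448]].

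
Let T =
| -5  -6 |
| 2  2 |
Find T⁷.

[[-509, -762], [254, 380]]

tr T = -3 and det T = 2, so the characteristic polynomial is λ² − (-3)λ + (2) with roots -2 and -1.
Eigenvectors give P = [[-2, 3], [1, -2]] with P⁻¹ = [[-2, -3], [-1, -2]], and T = P·diag(-2, -1)·P⁻¹.
Then T⁷ = P·diag(-128, -1)·P⁻¹ = [[256, -3], [-128, 2]] · [[-2, -3], [-1, -2]] = [[-509, -762], [254, 380]].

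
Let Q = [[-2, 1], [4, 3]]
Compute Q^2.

[[8, 1], [4, 13]]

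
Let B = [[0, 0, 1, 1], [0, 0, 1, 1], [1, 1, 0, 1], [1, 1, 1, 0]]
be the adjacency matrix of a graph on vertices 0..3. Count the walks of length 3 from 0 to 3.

5

The number of length-3 walks from vertex 0 to vertex 3 is entry (0,3) of B^3, where B is the adjacency matrix.
B^2 = [[2, 2, 1, 1], [2, 2, 1, 1], [1, 1, 3, 2], [1, 1, 2, 3]]
B^3 = [[2, 2, 5, 5], [2, 2, 5, 5], [5, 5, 4, 5], [5, 5, 5, 4]]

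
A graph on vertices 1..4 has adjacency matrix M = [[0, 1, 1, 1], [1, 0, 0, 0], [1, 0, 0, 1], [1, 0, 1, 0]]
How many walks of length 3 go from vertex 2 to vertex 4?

1

The number of length-3 walks from vertex 2 to vertex 4 is entry (2,4) of M³, where M is the adjacency matrix.
M² = [[3, 0, 1, 1], [0, 1, 1, 1], [1, 1, 2, 1], [1, 1, 1, 2]]
M³ = [[2, 3, 4, 4], [3, 0, 1, 1], [4, 1, 2, 3], [4, 1, 3, 2]]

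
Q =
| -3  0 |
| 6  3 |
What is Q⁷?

[[-2187, 0], [4374, 2187]]

tr Q = 0 and det Q = -9, so the characteristic polynomial is λ² − (0)λ + (-9) with roots -3 and 3.
Eigenvectors give P = [[1, 0], [-1, -1]] with P⁻¹ = [[1, 0], [-1, -1]], and Q = P·diag(-3, 3)·P⁻¹.
Then Q⁷ = P·diag(-2187, 2187)·P⁻¹ = [[-2187, 0], [2187, -2187]] · [[1, 0], [-1, -1]] = [[-2187, 0], [4374, 2187]].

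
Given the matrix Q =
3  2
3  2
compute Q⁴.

[[375, 250], [375, 250]]

Q² = [[15, 10], [15, 10]]
Q³ = [[75, 50], [75, 50]]
Q⁴ = [[375, 250], [375, 250]]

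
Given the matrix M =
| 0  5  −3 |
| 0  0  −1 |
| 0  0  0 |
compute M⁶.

[[0, 0, 0], [0, 0, 0], [0, 0, 0]]

M is strictly triangular, hence nilpotent: M³ = 0, so M⁶ = 0.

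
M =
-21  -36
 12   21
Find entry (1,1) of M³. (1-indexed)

tr M = 0 and det M = -9, so the characteristic polynomial is λ² − (0)λ + (-9) with roots 3 and -3.
Eigenvectors give P = [[-3, -2], [2, 1]] with P⁻¹ = [[1, 2], [-2, -3]], and M = P·diag(3, -3)·P⁻¹.
Then M³ = P·diag(27, -27)·P⁻¹ = [[-81, 54], [54, -27]] · [[1, 2], [-2, -3]] = [[-189, -324], [108, 189]].

-189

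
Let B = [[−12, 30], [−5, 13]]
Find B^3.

tr B = 1 and det B = −6, so the characteristic polynomial is λ² − (1)λ + (−6) with roots 3 and −2.
Eigenvectors give P = [[2, 3], [1, 1]] with P⁻¹ = [[−1, 3], [1, −2]], and B = P·diag(3, −2)·P⁻¹.
Then B^3 = P·diag(27, −8)·P⁻¹ = [[54, −24], [27, −8]] · [[−1, 3], [1, −2]] = [[−78, 210], [−35, 97]].

[[−78, 210], [−35, 97]]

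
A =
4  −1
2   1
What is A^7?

tr A = 5 and det A = 6, so the characteristic polynomial is λ² − (5)λ + (6) with roots 3 and 2.
Eigenvectors give P = [[1, −1], [1, −2]] with P⁻¹ = [[2, −1], [1, −1]], and A = P·diag(3, 2)·P⁻¹.
Then A^7 = P·diag(2187, 128)·P⁻¹ = [[2187, −128], [2187, −256]] · [[2, −1], [1, −1]] = [[4246, −2059], [4118, −1931]].

[[4246, −2059], [4118, −1931]]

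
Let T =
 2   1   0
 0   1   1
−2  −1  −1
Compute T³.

T² = [[4, 3, 1], [−2, 0, 0], [−2, −2, 0]]
T³ = [[6, 6, 2], [−4, −2, 0], [−4, −4, −2]]

[[6, 6, 2], [−4, −2, 0], [−4, −4, −2]]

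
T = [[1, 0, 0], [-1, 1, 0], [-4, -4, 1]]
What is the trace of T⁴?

3

T = I + N where N = [[0, 0, 0], [-1, 0, 0], [-4, -4, 0]] is strictly lower-triangular, so N³ = 0.
(I + N)⁴ = I + 4·N + 6·N² = [[1, 0, 0], [-4, 1, 0], [8, -16, 1]].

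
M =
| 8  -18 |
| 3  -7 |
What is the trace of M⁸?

257

tr M = 1 and det M = -2, so the characteristic polynomial is λ² − (1)λ + (-2) with roots 2 and -1.
Eigenvectors give P = [[-3, 2], [-1, 1]] with P⁻¹ = [[-1, 2], [-1, 3]], and M = P·diag(2, -1)·P⁻¹.
Then M⁸ = P·diag(256, 1)·P⁻¹ = [[-768, 2], [-256, 1]] · [[-1, 2], [-1, 3]] = [[766, -1530], [255, -509]].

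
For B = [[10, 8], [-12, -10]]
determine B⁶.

tr B = 0 and det B = -4, so the characteristic polynomial is λ² − (0)λ + (-4) with roots -2 and 2.
Eigenvectors give P = [[2, -1], [-3, 1]] with P⁻¹ = [[-1, -1], [-3, -2]], and B = P·diag(-2, 2)·P⁻¹.
Then B⁶ = P·diag(64, 64)·P⁻¹ = [[128, -64], [-192, 64]] · [[-1, -1], [-3, -2]] = [[64, 0], [0, 64]].

[[64, 0], [0, 64]]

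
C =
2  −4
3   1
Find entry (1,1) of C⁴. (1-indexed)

−44

C² = [[−8, −12], [9, −11]]
C³ = [[−52, 20], [−15, −47]]
C⁴ = [[−44, 228], [−171, 13]]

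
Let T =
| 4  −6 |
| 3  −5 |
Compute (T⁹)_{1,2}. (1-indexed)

−1026

tr T = −1 and det T = −2, so the characteristic polynomial is λ² − (−1)λ + (−2) with roots 1 and −2.
Eigenvectors give P = [[−2, −1], [−1, −1]] with P⁻¹ = [[−1, 1], [1, −2]], and T = P·diag(1, −2)·P⁻¹.
Then T⁹ = P·diag(1, −512)·P⁻¹ = [[−2, 512], [−1, 512]] · [[−1, 1], [1, −2]] = [[514, −1026], [513, −1025]].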